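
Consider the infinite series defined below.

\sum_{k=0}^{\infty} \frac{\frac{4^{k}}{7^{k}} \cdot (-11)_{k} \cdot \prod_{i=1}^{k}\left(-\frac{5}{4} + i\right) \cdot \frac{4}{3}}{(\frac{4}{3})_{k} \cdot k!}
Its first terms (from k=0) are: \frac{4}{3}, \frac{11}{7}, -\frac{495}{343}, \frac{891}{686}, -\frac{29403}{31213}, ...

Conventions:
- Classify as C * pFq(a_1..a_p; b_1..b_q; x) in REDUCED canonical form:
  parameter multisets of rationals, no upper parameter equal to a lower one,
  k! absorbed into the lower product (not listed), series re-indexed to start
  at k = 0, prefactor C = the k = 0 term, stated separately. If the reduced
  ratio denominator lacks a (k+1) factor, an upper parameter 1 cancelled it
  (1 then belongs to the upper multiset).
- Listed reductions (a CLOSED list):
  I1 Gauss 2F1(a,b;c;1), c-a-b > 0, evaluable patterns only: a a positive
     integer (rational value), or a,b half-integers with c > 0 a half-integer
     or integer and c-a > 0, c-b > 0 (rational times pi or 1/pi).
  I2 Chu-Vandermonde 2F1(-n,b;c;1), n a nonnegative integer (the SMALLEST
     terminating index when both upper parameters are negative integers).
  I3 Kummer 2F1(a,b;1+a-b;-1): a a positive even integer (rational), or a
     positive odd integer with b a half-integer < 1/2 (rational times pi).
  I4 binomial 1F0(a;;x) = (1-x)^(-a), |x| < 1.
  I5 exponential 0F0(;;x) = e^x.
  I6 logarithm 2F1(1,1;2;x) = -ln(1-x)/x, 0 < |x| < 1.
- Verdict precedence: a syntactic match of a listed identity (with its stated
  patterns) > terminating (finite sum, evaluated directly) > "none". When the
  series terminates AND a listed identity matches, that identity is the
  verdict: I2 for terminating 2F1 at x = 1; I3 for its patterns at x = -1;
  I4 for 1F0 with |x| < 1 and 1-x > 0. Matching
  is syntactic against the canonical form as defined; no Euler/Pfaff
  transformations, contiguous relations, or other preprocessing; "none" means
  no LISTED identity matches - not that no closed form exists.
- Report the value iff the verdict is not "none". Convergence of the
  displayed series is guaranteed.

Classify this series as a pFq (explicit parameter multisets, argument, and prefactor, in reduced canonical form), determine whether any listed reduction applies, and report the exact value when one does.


x = \frac{4}{7} here; the reduced form reads 2F1, upper {-11, -\frac{1}{4}}, lower {\frac{4}{3}}, C = \frac{4}{3}. Verdict: terminating. With -11 upstairs the series is a 12-term polynomial sum; evaluated term by term. Its exact value is \frac{7314561776504609}{3356077134359040}.

The tell: x = \frac{4}{7} and the two geometric factors (prefactor 4/3) combine into one argument.
Term ratio: r(k) = \frac{4}{7} * (k-11) (k-\frac{1}{4}) / [(k+\frac{4}{3}) (k+1)] - rational in k, leading ratio \frac{4}{7}; with t_0 = \frac{4}{3}, classification follows.


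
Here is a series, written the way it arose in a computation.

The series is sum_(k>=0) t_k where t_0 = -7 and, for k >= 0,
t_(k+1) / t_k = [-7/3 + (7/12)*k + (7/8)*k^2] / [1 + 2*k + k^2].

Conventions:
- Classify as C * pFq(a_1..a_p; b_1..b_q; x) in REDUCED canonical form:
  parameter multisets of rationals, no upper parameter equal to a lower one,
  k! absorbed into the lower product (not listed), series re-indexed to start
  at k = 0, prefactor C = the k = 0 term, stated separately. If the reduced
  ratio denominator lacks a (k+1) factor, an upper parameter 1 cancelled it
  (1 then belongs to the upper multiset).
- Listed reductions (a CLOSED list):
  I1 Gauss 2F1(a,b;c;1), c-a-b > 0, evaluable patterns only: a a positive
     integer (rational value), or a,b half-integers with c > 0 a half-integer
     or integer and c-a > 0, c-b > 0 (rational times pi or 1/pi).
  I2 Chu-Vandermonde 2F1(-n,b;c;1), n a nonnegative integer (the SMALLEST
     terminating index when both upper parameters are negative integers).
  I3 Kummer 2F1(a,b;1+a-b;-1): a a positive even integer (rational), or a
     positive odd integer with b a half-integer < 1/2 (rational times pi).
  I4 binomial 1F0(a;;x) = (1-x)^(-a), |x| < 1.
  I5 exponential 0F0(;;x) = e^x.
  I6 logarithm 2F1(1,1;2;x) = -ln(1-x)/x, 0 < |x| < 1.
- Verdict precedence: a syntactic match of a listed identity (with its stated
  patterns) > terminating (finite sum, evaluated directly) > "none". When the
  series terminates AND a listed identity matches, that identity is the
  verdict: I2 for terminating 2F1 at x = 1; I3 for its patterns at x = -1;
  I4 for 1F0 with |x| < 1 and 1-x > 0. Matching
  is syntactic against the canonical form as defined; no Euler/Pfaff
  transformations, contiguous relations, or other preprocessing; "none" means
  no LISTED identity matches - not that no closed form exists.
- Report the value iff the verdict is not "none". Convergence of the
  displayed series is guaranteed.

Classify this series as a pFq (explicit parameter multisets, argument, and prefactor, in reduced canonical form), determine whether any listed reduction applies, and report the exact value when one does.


Reduced: x = 7/8, 2F1, upper = {-4/3, 2}, lower = {1}, C = -7. Verdict: none here - no I1-I6 shape fits x = 7/8 with lower {1}.

The tell: from the first term -7: the expanded ratio factors over Q; C = -7, roots give parameters.
Ratio: r(k) = (7/8) * (k-4/3) (k+2) / [(k+1) (k+1)] ; factor over Q: parameters, x = (7/8), and C = -7.


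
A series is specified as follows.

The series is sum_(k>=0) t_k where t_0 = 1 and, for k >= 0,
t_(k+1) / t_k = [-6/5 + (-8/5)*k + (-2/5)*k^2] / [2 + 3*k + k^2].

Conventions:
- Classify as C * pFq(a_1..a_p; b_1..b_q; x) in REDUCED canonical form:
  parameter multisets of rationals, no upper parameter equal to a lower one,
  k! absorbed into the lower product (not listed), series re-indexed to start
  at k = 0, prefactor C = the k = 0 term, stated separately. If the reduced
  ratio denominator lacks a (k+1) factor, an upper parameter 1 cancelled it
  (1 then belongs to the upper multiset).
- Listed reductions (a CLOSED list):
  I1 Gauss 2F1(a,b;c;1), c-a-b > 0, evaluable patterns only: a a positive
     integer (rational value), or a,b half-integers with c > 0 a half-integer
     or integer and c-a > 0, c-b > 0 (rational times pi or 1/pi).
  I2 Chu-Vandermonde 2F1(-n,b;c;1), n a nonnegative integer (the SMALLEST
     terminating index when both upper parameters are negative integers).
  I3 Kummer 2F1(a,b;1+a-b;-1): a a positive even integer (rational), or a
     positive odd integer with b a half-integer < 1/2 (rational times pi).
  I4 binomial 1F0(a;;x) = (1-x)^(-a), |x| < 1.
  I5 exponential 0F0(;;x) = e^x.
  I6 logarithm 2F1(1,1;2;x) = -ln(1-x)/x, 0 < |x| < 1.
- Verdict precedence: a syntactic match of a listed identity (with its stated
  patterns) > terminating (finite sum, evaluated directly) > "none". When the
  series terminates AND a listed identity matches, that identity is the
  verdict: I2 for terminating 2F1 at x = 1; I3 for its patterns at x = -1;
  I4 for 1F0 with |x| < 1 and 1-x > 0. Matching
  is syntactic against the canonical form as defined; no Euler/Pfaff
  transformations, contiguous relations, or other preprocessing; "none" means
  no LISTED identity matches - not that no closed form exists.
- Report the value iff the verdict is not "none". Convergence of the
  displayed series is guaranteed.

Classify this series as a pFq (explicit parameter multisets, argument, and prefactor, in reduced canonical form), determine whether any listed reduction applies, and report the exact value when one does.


Key step: with t_0 = 1, roots of the ratio polynomials (C = 1, x = -2/5) are the negated parameters.
Consecutive-term ratio: r(k) = (-2/5) * (k+1) (k+3) / [(k+2) (k+1)] - rational in k, leading ratio (-2/5); with t_0 = 1, classification follows.

Canonical form: C = 1 times 2F1 with upper {1, 3}, lower {2}, x = -2/5. Verdict: none here - no I1-I6 shape fits x = -2/5 with lower {2}.


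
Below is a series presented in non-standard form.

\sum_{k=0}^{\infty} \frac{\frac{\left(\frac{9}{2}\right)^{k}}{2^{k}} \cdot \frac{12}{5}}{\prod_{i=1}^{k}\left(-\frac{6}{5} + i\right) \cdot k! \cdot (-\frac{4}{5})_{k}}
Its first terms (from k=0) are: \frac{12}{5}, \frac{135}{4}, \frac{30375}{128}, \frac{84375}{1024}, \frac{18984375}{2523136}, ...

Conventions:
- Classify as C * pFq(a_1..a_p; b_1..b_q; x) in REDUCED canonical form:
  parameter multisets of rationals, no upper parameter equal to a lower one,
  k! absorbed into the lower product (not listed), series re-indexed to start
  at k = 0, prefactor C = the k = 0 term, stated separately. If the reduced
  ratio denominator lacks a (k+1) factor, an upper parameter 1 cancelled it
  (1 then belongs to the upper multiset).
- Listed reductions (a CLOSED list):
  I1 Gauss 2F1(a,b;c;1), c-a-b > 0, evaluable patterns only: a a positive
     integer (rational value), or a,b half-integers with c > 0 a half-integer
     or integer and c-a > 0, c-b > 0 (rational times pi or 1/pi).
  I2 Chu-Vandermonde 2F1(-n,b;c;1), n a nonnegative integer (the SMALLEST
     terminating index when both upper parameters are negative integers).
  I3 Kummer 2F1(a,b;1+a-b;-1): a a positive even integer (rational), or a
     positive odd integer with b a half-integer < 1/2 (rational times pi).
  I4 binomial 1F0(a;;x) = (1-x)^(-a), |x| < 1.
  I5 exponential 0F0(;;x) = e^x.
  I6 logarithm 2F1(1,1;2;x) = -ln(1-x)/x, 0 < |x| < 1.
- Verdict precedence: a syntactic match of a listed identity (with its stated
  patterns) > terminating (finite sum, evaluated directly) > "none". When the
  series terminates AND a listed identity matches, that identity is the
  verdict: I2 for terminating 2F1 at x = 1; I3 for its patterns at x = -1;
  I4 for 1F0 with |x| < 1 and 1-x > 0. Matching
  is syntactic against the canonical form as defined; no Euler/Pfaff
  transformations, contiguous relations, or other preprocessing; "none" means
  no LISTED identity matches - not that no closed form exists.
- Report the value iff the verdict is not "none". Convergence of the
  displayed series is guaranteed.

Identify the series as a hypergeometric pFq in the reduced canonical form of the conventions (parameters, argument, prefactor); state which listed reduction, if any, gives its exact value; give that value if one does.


This is \frac{12}{5} * 0F2(-; -\frac{4}{5}, -\frac{1}{5}; \frac{9}{4}) in reduced canonical form. Verdict: none. A 0F2 with upper {-} fits none of I1-I6 at x = \frac{9}{4}; the sum runs forever.

Key observation: with t_0 = \frac{12}{5}, the two k-th powers (C = 12/5, x = 9/4) combine into one argument.
Step ratio: r(k) = \frac{9}{4} * 1 / [(k-\frac{4}{5}) (k-\frac{1}{5}) (k+1)] - rational in k, leading ratio \frac{9}{4}; with t_0 = \frac{12}{5}, classification follows.


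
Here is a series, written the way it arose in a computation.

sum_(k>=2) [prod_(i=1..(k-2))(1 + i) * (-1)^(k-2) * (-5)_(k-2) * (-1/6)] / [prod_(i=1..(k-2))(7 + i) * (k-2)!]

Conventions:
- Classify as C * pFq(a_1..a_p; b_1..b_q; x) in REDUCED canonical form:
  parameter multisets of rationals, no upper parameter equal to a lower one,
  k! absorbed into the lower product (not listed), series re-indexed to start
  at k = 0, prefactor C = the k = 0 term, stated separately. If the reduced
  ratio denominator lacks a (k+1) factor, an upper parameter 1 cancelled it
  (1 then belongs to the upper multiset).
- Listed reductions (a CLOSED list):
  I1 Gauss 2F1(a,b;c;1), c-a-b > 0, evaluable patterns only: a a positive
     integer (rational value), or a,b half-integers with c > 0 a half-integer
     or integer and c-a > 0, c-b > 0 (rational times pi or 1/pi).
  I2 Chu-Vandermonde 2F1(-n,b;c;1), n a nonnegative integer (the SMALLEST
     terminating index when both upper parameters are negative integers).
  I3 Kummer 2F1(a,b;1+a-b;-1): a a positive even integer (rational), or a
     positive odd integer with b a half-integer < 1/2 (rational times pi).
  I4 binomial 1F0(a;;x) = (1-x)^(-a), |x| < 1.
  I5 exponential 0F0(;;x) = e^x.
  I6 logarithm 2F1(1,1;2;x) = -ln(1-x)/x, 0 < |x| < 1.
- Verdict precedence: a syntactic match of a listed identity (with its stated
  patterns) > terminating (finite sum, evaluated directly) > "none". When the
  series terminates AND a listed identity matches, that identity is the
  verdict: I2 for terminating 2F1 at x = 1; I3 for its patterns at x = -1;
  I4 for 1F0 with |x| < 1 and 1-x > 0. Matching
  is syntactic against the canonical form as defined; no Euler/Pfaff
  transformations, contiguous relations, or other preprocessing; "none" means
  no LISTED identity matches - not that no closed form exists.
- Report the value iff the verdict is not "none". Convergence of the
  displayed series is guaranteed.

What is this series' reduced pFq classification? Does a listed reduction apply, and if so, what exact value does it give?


Prefactor -1/6, argument -1: 2F1 with upper {-5, 2} over lower {8}. Verdict at x = -1: Kummer (I3) matches (x = -1; c = 8 equals 1+a-b for upper {-5, 2}: listed pattern). Exact value: -7/12.

Structural cue: with t_0 = -1/6, the running product (prefactor -1/6) telescopes to a rising factorial.
Step ratio: r(k) = (-1) * (k-5) (k+2) / [(k+8) (k+1)] - rational in k, leading ratio (-1); with t_0 = -1/6, classification follows.


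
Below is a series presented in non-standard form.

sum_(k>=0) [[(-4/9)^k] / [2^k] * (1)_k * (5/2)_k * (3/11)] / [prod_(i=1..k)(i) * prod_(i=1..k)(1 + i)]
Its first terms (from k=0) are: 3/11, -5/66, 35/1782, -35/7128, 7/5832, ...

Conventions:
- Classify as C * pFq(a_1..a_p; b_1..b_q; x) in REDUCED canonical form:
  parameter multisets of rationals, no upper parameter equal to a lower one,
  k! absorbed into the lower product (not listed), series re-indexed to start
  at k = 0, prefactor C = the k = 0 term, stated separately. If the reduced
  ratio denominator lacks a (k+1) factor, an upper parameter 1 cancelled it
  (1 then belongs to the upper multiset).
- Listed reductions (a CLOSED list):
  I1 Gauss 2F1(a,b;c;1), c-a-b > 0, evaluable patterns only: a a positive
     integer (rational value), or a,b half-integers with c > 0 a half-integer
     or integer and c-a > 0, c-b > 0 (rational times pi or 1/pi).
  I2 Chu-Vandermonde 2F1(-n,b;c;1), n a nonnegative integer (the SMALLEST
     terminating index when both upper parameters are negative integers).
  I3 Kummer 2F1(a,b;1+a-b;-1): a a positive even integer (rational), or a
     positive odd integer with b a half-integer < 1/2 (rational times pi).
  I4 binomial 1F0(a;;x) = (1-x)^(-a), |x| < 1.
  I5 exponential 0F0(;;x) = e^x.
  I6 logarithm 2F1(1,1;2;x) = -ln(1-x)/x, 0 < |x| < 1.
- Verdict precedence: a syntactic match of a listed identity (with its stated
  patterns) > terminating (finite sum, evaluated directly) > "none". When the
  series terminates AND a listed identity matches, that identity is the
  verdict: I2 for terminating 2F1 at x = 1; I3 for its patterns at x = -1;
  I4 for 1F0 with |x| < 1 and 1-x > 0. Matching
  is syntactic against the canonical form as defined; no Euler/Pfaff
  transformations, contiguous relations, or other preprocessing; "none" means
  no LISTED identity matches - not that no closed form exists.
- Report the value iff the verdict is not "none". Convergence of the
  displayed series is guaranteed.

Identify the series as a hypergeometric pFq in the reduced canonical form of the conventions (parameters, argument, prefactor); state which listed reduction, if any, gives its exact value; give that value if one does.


The tell: t_0 = 3/11 here, and the two k-th powers (C = 3/11, x = -2/9) combine into one argument.
Term ratio: r(k) = (-2/9) * (k+1) (k+5/2) / [(k+2) (k+1)] ; factor over Q: parameters, x = (-2/9), and C = 3/11.

With C = 3/11: the canonical form is 2F1(1, 5/2; 2; -2/9). Verdict: none (x = -2/9): each listed identity misses the multisets {1, 5/2} ; {2}.


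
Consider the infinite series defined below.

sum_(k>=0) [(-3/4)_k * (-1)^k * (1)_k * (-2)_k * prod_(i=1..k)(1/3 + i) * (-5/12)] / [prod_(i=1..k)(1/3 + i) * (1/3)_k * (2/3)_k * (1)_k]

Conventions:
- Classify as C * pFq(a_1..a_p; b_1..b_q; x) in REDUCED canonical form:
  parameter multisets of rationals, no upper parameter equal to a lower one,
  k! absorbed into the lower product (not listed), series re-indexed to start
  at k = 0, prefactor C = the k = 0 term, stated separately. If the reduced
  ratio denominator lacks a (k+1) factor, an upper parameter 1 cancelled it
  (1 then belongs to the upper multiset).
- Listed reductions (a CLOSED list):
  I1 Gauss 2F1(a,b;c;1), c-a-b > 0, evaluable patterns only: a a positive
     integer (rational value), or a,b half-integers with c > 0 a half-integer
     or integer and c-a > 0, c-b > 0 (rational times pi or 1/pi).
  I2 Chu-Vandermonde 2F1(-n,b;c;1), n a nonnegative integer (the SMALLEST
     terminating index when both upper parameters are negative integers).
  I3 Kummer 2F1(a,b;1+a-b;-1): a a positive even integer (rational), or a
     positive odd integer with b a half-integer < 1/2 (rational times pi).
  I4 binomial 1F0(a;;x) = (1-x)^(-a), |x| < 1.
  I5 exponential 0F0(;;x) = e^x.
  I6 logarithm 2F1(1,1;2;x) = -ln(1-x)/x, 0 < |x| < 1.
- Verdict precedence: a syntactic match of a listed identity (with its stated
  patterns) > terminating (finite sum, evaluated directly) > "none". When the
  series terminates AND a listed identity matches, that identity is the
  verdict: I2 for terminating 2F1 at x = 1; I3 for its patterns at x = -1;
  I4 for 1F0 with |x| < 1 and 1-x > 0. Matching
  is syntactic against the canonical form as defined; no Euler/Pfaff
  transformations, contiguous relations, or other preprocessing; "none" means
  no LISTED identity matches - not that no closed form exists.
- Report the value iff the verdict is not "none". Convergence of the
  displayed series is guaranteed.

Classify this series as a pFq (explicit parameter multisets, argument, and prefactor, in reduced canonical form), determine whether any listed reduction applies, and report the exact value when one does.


With C = -5/12: the canonical form is 3F2(-2, -3/4, 1; 1/3, 2/3; -1). Verdict: terminating. (-2)_k vanishes past k = 2, leaving a 3-term sum, computed directly. Exact value: 2083/768.

First insight: with t_0 = -5/12, the parameter 4/3 appears in both the upper and lower lists and cancels.
Ratio: r(k) = (-1) * (k-2) (k-3/4) (k+1) / [(k+1/3) (k+2/3) (k+1)] ; factor over Q: parameters, x = (-1), and C = -5/12.


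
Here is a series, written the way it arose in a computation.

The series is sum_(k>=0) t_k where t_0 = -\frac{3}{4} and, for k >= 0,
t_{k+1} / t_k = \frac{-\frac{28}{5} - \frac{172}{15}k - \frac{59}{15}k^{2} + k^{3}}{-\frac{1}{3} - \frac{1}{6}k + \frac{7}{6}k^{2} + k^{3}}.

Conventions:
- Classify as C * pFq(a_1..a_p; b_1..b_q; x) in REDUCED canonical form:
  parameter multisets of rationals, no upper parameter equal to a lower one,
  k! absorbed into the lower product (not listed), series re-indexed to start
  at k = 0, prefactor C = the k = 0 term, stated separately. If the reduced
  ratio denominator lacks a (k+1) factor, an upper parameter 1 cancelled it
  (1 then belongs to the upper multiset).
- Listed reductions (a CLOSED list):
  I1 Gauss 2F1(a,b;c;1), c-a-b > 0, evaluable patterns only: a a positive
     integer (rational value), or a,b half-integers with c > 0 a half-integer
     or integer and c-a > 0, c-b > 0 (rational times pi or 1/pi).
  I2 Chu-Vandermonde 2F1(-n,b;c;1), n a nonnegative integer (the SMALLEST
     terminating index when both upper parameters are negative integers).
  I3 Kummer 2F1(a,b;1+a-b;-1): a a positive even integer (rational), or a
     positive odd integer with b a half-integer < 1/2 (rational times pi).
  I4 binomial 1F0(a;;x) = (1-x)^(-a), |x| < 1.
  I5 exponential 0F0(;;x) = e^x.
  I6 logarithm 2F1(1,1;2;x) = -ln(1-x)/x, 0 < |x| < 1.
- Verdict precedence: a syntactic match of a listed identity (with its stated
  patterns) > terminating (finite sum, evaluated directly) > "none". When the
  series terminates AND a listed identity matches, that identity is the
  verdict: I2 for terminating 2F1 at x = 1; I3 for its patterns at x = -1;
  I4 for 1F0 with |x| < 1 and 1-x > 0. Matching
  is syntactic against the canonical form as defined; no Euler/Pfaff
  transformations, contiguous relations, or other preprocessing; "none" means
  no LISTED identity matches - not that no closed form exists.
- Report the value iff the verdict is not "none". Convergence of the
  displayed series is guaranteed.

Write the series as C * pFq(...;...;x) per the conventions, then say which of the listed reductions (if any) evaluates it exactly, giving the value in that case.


This is -\frac{3}{4} * 2F1(-6, \frac{7}{5}; -\frac{1}{2}; 1) in reduced canonical form. Verdict: Chu-Vandermonde (I2) fires (terminating 2F1 at x = 1 with n = 6, b = 7/5, c = -\frac{1}{2}). Its exact value is \frac{19437}{312500}.

Key observation: from the first term -\frac{3}{4}: the ratio is unreduced: k + 2/3 divides both sides (prefactor -3/4).
Term ratio: r(k) = 1 * (k-6) (k+\frac{7}{5}) / [(k-\frac{1}{2}) (k+1)] ; factor over Q: parameters, x = 1, and C = -\frac{3}{4}.


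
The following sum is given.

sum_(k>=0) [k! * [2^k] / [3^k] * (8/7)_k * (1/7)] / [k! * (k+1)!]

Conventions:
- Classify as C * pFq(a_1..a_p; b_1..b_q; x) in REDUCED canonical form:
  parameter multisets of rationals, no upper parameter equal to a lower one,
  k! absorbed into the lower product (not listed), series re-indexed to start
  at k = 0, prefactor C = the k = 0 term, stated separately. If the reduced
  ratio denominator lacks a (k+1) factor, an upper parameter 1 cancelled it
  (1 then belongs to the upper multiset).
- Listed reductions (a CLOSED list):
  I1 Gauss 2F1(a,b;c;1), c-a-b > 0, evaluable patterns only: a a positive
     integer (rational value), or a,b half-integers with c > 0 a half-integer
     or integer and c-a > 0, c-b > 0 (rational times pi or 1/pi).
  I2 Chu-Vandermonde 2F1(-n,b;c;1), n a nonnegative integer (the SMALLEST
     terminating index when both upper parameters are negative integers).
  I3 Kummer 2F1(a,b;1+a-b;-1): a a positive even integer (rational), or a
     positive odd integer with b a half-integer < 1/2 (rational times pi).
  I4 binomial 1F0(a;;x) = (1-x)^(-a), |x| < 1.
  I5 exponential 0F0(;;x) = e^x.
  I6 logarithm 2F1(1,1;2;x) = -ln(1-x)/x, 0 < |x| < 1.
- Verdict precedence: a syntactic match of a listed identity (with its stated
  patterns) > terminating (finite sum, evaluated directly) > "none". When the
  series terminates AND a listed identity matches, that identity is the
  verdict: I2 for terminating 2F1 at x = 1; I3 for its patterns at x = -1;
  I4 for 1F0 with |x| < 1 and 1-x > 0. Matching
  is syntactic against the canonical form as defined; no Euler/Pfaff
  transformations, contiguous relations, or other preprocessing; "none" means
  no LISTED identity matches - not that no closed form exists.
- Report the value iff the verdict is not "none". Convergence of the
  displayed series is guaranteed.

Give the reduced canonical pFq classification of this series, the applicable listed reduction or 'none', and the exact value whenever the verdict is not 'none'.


With C = 1/7: the canonical form is 2F1(1, 8/7; 2; 2/3). Verdict: no listed reduction: x = 2/3 and upper {1, 8/7} fail every I1-I6 pattern.

Key observation: with t_0 = 1/7, the denominator's factorial ratio (C = 1/7, x = 2/3) is a lower Pochhammer.
Ratio: r(k) = (2/3) * (k+1) (k+8/7) / [(k+2) (k+1)] - rational; roots negated = parameters, x = (2/3), C = 1/7.


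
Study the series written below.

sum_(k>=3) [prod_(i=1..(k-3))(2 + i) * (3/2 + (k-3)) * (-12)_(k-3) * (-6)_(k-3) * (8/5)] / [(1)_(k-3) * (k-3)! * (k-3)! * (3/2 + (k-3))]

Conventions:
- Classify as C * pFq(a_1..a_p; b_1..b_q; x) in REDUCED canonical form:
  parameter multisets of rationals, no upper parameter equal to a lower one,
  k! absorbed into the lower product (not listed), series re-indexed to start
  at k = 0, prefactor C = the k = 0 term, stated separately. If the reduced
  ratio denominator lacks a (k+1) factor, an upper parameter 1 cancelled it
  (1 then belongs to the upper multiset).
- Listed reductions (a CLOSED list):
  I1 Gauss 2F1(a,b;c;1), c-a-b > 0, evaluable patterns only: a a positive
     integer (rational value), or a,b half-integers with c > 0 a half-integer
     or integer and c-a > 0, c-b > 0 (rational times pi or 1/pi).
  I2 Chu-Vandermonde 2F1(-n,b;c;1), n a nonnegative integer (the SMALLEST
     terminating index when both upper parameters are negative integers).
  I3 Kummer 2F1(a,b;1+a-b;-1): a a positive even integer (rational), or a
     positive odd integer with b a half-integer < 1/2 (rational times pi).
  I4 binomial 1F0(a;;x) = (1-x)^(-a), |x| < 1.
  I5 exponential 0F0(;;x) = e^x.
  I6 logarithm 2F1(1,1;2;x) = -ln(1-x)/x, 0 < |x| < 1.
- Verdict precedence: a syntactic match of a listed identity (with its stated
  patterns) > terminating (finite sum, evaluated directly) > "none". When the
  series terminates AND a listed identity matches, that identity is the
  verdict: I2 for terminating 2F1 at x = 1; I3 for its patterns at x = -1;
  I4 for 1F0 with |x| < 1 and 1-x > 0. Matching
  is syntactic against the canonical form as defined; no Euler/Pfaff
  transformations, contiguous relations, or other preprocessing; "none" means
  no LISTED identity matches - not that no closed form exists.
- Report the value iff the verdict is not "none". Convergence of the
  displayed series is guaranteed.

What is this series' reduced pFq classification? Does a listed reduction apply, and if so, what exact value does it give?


Key observation: x = 1 and k + 3/2 divides numerator and denominator alike; prefactor 8/5 after cancelling.
Adjacent-term ratio: r(k) = 1 * (k-12) (k-6) (k+3) / [(k+1) (k+1) (k+1)] - poly over poly, x = 1 from leading terms; C = 8/5 at k = 0.

x = 1 here; the reduced form reads 3F2, upper {-12, -6, 3}, lower {1, 1}, C = 8/5. Verdict: terminating. With -6 upstairs the series is a 7-term polynomial sum; evaluated term by term. Exact value: 2297568/5.


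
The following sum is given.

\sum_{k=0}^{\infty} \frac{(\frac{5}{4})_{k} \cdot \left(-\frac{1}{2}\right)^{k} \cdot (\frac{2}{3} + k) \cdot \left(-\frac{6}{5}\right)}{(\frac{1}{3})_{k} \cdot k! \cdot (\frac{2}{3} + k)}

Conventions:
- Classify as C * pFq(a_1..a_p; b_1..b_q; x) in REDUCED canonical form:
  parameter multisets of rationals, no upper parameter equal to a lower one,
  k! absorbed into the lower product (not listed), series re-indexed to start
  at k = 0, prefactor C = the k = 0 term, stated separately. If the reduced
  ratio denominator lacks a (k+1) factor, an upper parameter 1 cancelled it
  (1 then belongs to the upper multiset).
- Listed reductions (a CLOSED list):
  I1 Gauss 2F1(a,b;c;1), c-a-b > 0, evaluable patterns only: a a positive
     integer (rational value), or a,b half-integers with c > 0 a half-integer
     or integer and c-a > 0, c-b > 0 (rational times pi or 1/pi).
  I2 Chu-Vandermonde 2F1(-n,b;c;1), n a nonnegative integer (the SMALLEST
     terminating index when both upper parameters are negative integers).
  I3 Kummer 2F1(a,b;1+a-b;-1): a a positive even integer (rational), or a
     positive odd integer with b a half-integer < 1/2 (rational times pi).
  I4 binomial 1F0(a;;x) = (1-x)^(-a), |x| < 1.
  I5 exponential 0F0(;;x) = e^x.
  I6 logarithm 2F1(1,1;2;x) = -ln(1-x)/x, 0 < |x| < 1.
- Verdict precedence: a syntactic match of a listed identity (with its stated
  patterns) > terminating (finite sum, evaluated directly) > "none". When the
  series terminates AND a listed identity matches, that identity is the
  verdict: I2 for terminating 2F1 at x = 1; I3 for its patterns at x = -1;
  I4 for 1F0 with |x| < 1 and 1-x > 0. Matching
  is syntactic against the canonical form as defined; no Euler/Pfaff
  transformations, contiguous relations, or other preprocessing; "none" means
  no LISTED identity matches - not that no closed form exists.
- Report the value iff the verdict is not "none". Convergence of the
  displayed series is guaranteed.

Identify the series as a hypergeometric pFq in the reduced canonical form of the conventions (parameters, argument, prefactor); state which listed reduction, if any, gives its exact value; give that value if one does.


Reduced: x = -\frac{1}{2}, 1F1, upper = {\frac{5}{4}}, lower = {\frac{1}{3}}, C = -\frac{6}{5}. Verdict: no listed reduction: x = -\frac{1}{2} and upper {\frac{5}{4}} fail every I1-I6 pattern.

Key step: t_0 = -\frac{6}{5} here, and striking the common factor k + 2/3 reduces the term (prefactor -6/5).
Step ratio: r(k) = -\frac{1}{2} * (k+\frac{5}{4}) / [(k+\frac{1}{3}) (k+1)] - poly over poly, x = -\frac{1}{2} from leading terms; C = -\frac{6}{5} at k = 0.


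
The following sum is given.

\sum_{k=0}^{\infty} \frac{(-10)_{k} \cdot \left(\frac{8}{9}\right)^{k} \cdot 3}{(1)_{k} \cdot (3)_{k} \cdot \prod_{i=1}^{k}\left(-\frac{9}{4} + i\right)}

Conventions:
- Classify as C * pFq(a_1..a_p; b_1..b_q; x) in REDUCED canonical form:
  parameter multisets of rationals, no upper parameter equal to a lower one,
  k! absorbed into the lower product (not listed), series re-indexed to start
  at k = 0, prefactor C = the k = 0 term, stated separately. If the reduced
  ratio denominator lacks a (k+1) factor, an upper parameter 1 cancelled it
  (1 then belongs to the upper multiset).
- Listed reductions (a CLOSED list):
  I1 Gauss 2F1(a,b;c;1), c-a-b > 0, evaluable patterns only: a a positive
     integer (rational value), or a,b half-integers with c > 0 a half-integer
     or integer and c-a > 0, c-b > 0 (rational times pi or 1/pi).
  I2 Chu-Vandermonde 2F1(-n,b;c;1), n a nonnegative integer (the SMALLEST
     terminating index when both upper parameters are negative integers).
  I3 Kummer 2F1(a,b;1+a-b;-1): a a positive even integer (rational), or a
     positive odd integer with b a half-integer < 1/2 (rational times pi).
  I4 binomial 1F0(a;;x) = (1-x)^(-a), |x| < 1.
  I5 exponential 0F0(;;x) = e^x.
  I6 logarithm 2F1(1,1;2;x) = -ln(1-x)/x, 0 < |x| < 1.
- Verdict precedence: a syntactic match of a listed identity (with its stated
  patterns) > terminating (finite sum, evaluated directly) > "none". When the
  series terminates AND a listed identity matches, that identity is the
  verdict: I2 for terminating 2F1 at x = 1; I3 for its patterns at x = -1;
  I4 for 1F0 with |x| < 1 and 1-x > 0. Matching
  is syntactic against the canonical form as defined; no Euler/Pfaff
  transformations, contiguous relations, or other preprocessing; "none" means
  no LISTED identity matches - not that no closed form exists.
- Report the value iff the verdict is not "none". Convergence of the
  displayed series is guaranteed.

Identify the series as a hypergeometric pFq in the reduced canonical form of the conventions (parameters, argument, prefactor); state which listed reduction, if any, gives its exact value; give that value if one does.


Reduced: x = \frac{8}{9}, 1F2, upper = {-10}, lower = {-\frac{5}{4}, 3}, C = 3. Verdict: terminating (-10 upstairs). 11 nonzero terms in all; added directly. Value: \frac{79569888278161889379738587}{3445251935436820647455625}.

Key observation: x = \frac{8}{9} and the lower running product (C = 3) is a rising factorial.
Ratio: r(k) = \frac{8}{9} * (k-10) / [(k-\frac{5}{4}) (k+3) (k+1)] - rational in k, leading ratio \frac{8}{9}; with t_0 = 3, classification follows.


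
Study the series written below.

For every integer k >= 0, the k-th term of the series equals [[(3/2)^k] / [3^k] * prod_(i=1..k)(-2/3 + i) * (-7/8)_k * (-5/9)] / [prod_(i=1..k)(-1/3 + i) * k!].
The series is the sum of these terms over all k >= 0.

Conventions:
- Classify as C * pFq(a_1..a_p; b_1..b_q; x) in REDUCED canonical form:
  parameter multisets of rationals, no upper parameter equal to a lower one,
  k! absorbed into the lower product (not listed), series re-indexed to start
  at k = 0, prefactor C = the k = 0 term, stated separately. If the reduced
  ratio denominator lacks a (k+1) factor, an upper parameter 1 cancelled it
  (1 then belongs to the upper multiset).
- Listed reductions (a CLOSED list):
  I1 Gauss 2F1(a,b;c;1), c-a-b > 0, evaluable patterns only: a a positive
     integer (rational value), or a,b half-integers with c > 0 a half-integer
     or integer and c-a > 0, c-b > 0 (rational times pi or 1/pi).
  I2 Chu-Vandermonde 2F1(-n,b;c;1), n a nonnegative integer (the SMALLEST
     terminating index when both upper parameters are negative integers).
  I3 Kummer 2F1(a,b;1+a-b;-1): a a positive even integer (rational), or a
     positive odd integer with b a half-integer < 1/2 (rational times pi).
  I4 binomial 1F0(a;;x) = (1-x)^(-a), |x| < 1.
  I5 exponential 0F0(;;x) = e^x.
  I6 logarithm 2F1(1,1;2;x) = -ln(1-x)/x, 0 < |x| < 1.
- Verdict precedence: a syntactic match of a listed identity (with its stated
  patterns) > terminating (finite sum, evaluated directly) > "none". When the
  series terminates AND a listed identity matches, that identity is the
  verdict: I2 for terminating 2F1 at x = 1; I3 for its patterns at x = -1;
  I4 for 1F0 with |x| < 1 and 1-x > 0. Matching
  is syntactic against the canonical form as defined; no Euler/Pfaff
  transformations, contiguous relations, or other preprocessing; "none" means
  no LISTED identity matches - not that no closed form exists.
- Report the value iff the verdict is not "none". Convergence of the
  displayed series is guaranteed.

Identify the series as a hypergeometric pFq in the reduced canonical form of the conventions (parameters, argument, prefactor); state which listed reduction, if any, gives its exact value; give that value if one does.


This is -5/9 * 2F1(-7/8, 1/3; 2/3; 1/2) in reduced canonical form. Verdict: none - at argument 1/2 the multisets {-7/8, 1/3} ; {2/3} match no listed identity.

First insight: t_0 being -5/9, the lower running product (C = -5/9, x = 1/2) is a rising factorial.
Ratio: r(k) = (1/2) * (k-7/8) (k+1/3) / [(k+2/3) (k+1)] - rational; roots negated = parameters, x = (1/2), C = -5/9.


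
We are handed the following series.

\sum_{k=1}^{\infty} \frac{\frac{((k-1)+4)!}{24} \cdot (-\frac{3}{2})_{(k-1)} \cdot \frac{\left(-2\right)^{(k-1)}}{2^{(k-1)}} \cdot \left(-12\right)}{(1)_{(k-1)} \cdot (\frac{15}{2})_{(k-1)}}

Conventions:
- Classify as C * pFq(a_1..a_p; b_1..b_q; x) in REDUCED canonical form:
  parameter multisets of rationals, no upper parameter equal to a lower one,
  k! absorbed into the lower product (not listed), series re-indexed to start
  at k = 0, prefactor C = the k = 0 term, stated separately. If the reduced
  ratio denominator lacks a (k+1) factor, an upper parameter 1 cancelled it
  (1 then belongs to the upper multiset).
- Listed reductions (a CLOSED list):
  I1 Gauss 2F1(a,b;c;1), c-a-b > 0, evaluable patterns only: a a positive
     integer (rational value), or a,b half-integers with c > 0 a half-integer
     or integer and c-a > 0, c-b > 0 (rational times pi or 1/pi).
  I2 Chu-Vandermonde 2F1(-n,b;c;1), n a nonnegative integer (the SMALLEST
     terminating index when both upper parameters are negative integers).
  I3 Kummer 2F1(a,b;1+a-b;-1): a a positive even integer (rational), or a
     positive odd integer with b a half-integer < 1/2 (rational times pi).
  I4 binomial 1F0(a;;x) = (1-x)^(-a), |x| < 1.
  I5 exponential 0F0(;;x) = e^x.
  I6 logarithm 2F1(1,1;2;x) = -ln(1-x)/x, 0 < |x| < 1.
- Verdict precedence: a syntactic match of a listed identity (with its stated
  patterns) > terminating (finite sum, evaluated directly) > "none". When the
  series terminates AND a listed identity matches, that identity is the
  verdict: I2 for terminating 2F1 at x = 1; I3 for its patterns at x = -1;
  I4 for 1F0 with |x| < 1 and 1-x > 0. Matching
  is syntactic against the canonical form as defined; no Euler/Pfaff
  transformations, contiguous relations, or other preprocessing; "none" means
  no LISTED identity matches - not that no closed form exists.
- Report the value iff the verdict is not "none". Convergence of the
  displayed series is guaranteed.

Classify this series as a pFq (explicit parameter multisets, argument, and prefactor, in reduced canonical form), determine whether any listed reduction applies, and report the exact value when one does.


The series (x = -1) is 2F1: upper {-\frac{3}{2}, 5}, lower {\frac{15}{2}}, prefactor -12. Verdict at x = -1: the Kummer evaluation I3 matches (x = -1; c = \frac{15}{2} equals 1+a-b for upper {-\frac{3}{2}, 5}: listed pattern). Sum: \left(-\frac{135135}{16384}\right) \cdot \pi.

Key step: from the first term -12: the two k-th powers (C = -12) combine into one argument.
Term ratio: r(k) = -1 * (k-\frac{3}{2}) (k+5) / [(k+\frac{15}{2}) (k+1)] ; factor over Q: parameters, x = -1, and C = -12.


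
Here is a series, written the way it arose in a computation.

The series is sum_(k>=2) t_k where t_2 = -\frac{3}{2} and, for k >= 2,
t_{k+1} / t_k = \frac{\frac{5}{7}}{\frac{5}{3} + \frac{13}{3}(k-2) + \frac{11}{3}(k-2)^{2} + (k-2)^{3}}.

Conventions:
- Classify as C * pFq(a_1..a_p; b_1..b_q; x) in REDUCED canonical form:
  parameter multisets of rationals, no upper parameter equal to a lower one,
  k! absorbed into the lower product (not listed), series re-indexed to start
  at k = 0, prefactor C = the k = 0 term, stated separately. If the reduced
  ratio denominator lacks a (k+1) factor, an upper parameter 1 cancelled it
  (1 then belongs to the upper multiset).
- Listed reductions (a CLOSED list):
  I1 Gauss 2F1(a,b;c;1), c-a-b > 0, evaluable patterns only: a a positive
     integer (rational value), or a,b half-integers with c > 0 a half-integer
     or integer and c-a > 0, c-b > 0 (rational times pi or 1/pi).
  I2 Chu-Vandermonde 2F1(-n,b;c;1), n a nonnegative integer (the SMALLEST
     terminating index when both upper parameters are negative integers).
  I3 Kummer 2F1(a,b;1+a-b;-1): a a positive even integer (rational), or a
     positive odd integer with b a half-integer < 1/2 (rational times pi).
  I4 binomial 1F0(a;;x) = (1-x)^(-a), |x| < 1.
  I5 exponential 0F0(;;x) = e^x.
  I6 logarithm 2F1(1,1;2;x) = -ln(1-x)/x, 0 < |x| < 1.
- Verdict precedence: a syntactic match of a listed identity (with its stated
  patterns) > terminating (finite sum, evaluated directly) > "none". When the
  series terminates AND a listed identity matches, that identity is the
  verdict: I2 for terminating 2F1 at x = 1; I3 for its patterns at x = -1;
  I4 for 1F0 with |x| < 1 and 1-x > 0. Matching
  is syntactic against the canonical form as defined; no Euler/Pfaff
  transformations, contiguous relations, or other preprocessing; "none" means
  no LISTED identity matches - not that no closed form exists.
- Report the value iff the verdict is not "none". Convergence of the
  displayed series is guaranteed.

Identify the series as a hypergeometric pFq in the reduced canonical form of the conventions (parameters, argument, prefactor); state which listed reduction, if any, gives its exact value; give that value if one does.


x = \frac{5}{7} here; the reduced form reads 0F2, upper {-}, lower {1, \frac{5}{3}}, C = -\frac{3}{2}. Verdict: none. A 0F2 with upper {-} fits none of I1-I6 at x = \frac{5}{7}; the sum runs forever.

Key observation: x = \frac{5}{7} and the expanded ratio factors over Q; C = -3/2, roots give parameters.
Consecutive-term ratio: r(k) = \frac{5}{7} * 1 / [(k+1) (k+\frac{5}{3}) (k+1)] - rational in k, leading ratio \frac{5}{7}; with t_0 = -\frac{3}{2}, classification follows.


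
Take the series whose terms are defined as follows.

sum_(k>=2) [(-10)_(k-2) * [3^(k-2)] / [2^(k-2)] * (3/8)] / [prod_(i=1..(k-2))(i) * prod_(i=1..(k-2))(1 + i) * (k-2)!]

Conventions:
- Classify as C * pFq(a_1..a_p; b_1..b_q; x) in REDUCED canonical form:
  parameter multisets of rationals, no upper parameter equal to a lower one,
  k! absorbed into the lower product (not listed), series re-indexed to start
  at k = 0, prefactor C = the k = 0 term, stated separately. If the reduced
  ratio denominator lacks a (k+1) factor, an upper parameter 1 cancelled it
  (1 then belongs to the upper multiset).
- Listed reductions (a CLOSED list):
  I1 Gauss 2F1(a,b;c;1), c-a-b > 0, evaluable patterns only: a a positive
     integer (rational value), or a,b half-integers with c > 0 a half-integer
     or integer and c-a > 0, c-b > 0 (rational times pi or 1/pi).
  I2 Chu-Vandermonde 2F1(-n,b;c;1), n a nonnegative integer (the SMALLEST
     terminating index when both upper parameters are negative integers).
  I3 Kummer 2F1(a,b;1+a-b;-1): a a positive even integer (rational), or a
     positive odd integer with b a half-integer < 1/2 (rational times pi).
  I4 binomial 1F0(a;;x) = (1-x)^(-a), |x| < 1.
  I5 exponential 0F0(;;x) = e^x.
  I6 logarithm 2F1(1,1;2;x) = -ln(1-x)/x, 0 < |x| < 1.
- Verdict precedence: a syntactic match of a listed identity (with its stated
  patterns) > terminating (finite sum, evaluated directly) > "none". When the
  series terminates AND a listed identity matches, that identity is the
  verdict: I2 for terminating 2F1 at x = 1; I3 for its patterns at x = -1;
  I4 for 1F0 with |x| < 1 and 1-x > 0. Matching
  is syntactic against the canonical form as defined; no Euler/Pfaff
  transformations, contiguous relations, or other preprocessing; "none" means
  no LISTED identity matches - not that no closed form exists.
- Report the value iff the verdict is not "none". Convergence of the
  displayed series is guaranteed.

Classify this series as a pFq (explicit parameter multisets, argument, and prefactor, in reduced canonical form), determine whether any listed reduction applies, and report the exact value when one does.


Prefactor 3/8, argument 3/2: 1F2 with upper {-10} over lower {1, 2}. Verdict: terminating - no listed pattern fits, but -10 in the upper list cuts the series at k = 10; direct evaluation. Sum: -5109494703339/25836912640000.

Key observation: t_0 being 3/8, the lower running product (prefactor 3/8) is a rising factorial.
Consecutive-term ratio: r(k) = (3/2) * (k-10) / [(k+1) (k+2) (k+1)] - poly over poly, x = (3/2) from leading terms; C = 3/8 at k = 0.
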